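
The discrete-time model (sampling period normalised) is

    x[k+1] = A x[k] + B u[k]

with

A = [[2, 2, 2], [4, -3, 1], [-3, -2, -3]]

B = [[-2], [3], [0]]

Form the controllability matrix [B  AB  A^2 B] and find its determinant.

784

AB = [[2], [-17], [0]]
A^2B = [[-30], [59], [28]]
Controllability matrix C = [B  AB  A^2B] = [[-2, 2, -30], [3, -17, 59], [0, 0, 28]]
Expanding along the first row, det(C) = (-2)·((-17)·28 - 59·0) - 2·(3·28 - 59·0) + (-30)·(3·0 - (-17)·0) = (-2)·(-476) - 2·84 + (-30)·0 = 784
Since det(C) ≠ 0, rank(C) = 3 and the system is completely controllable.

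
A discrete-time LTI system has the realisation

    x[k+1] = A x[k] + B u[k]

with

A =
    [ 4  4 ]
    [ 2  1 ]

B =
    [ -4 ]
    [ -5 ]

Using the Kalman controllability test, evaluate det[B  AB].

-128

AB = [[-36], [-13]]
Controllability matrix C = [B  AB] = [[-4, -36], [-5, -13]]
det(C) = (-4)·(-13) - (-36)·(-5) = 52 - 180 = -128
Since det(C) ≠ 0, rank(C) = 2 and the system is completely controllable.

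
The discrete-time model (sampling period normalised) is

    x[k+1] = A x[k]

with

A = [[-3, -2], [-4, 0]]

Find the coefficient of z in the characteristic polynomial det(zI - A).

3

For a 2×2 matrix, det(zI - A) = z^2 - (tr A)z + det A.
tr A = -3, det A = -8.
So p(z) = z^2 + 3z - 8.
The coefficient of z is 3.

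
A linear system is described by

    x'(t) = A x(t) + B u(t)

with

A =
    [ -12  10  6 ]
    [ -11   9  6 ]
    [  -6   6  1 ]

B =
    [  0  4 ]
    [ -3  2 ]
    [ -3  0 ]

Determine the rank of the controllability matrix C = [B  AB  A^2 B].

AB = [[-48, -28], [-45, -26], [-21, -12]]
A^2B = [[0, 4], [-3, 2], [-3, 0]]
Controllability matrix C = [B  AB  A^2B] = [[0, 4, -48, -28, 0, 4], [-3, 2, -45, -26, -3, 2], [-3, 0, -21, -12, -3, 0]]
The rows r1, r2, r3 of C are linearly dependent: r1 - 2·r2 + 2·r3 = 0 (check each entry), so rank(C) ≤ 2.
The 2×2 minor from rows 1, 2, columns 1, 2 is 0·2 - 4·(-3) = 0 - (-12) = 12 ≠ 0, so rank(C) = 2.
rank(C) = 2 < n = 3, so the pair (A, B) is not completely controllable.

2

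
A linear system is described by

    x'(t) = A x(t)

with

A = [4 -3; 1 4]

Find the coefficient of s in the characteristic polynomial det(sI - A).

For a 2×2 matrix, det(sI - A) = s^2 - (tr A)s + det A.
tr A = 8, det A = 19.
So p(s) = s^2 - 8s + 19.
The coefficient of s is -8.

-8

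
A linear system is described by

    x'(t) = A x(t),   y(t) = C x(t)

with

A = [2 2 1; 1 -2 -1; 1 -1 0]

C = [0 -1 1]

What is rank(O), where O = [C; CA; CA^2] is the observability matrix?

3

CA = [[0, 1, 1]]
CA^2 = [[2, -3, -1]]
Observability matrix O = [C; CA; CA^2] = [[0, -1, 1], [0, 1, 1], [2, -3, -1]]
det(O) = 0·(1·(-1) - 1·(-3)) - (-1)·(0·(-1) - 1·2) + 1·(0·(-3) - 1·2) = 0·2 - (-1)·(-2) + 1·(-2) = -4 ≠ 0, so rank(O) = 3.
rank(O) = 3 = n, so the pair (A, C) is completely observable.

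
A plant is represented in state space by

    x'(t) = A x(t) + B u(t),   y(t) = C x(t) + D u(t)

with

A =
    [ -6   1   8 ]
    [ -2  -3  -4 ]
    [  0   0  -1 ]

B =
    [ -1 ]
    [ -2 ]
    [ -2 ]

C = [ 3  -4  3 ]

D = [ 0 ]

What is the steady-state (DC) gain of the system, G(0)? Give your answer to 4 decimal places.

G(0) = C(-A)^{-1}B + D = -C A^{-1} B + D.
det A = -20, so A^{-1} = (1/-20)·adj(A) = [[-3/20, -1/20, -1], [1/10, -3/10, 2], [0, 0, -1]]
A^{-1} B = [9/4, -7/2, 2]^T
C A^{-1} B = 107/4
G(0) = D - C A^{-1} B = 0 - (107/4) = -107/4 ≈ -26.7500

-26.7500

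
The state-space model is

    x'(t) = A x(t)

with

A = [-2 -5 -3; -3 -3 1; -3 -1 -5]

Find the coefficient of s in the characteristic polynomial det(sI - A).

Expand det(sI - A) for the 3×3 matrix.
p(s) = s^3 + 10s^2 + 8s - 76.
(Check: constant term = det(-A) = (-1)^3 det A = -76; coefficient of s^2 = -tr A = 10.)
The coefficient of s is 8.

8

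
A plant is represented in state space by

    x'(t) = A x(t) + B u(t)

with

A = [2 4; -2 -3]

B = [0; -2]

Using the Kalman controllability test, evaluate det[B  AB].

-16

AB = [[-8], [6]]
Controllability matrix C = [B  AB] = [[0, -8], [-2, 6]]
det(C) = 0·6 - (-8)·(-2) = 0 - 16 = -16
Since det(C) ≠ 0, rank(C) = 2 and the system is completely controllable.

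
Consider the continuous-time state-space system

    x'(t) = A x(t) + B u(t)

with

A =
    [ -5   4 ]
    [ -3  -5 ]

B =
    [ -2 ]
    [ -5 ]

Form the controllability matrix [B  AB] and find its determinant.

AB = [[-10], [31]]
Controllability matrix C = [B  AB] = [[-2, -10], [-5, 31]]
det(C) = (-2)·31 - (-10)·(-5) = -62 - 50 = -112
Since det(C) ≠ 0, rank(C) = 2 and the system is completely controllable.

-112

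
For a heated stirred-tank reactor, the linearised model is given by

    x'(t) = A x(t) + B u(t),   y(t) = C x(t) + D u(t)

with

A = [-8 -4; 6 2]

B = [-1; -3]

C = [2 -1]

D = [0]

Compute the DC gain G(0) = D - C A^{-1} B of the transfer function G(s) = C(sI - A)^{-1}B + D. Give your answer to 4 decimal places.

G(0) = C(-A)^{-1}B + D = -C A^{-1} B + D.
det A = 8, so A^{-1} = (1/8)·adj(A) = [[1/4, 1/2], [-3/4, -1]]
A^{-1} B = [-7/4, 15/4]^T
C A^{-1} B = -29/4
G(0) = D - C A^{-1} B = 0 - (-29/4) = 29/4 ≈ 7.2500

7.2500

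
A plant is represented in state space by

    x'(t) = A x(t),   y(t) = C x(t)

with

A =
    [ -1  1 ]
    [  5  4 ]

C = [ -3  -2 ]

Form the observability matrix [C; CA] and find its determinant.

CA = [[-7, -11]]
Observability matrix O = [C; CA] = [[-3, -2], [-7, -11]]
det(O) = (-3)·(-11) - (-2)·(-7) = 33 - 14 = 19
Since det(O) ≠ 0, rank(O) = 2 and the system is completely observable.

19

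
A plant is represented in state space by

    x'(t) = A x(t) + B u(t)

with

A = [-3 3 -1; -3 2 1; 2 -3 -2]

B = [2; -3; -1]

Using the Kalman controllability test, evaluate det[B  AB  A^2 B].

AB = [[-14], [-13], [15]]
A^2B = [[-12], [31], [-19]]
Controllability matrix C = [B  AB  A^2B] = [[2, -14, -12], [-3, -13, 31], [-1, 15, -19]]
Expanding along the first row, det(C) = 2·((-13)·(-19) - 31·15) - (-14)·((-3)·(-19) - 31·(-1)) + (-12)·((-3)·15 - (-13)·(-1)) = 2·(-218) - (-14)·88 + (-12)·(-58) = 1492
Since det(C) ≠ 0, rank(C) = 3 and the system is completely controllable.

1492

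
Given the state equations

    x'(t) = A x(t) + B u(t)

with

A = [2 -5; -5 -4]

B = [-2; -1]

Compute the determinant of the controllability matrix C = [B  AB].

AB = [[1], [14]]
Controllability matrix C = [B  AB] = [[-2, 1], [-1, 14]]
det(C) = (-2)·14 - 1·(-1) = -28 - (-1) = -27
Since det(C) ≠ 0, rank(C) = 2 and the system is completely controllable.

-27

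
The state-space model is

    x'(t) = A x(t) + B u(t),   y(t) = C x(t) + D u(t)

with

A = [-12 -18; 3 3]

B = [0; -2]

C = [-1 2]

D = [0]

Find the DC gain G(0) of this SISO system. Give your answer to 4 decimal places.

G(0) = C(-A)^{-1}B + D = -C A^{-1} B + D.
det A = 18, so A^{-1} = (1/18)·adj(A) = [[1/6, 1], [-1/6, -2/3]]
A^{-1} B = [-2, 4/3]^T
C A^{-1} B = 14/3
G(0) = D - C A^{-1} B = 0 - (14/3) = -14/3 ≈ -4.6667

-4.6667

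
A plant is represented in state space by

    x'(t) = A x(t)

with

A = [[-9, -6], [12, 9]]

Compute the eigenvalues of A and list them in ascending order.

-3, 3

det(sI - A) = s^2 - (tr A)s + det A, with tr A = (-9) + 9 = 0 and det A = (-9)·9 - (-6)·12 = -81 - (-72) = -9.
So p(s) = det(sI - A) = s^2 - 9.
Factor s^2 - 9: two numbers with sum 0 and product -9 are 3 and -3, so s^2 - 9 = (s - 3)(s + 3).
Hence p(s) = (s - 3) (s + 3), with roots -3, 3.
At least one eigenvalue has non-negative real part, so the system is not asymptotically stable.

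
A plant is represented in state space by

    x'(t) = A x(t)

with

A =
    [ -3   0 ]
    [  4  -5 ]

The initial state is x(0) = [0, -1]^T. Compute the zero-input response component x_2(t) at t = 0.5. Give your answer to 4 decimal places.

det(sI - A) = s^2 - (tr A)s + det A, with tr A = (-3) + (-5) = -8 and det A = (-3)·(-5) - 0·4 = 15 - 0 = 15.
So p(s) = det(sI - A) = s^2 + 8s + 15.
Factor s^2 + 8s + 15: two numbers with sum -8 and product 15 are -3 and -5, so s^2 + 8s + 15 = (s + 3)(s + 5).
Hence p(s) = (s + 3) (s + 5), with roots -5, -3.
The eigenvalues -5, -3 are distinct and real, so A is diagonalisable and x(t) = e^{At} x(0) = V diag(e^{λ_i t}) V^{-1} x(0), where the columns of V are the eigenvectors.
λ = -5: A - (-5)I = [[2, 0], [4, 0]]. Row 1 gives 2·v1 + 0·v2 = 0, so take v_1 = [0, -1]^T.
λ = -3: A - (-3)I = [[0, 0], [4, -2]]. Row 2 gives 4·v1 + (-2)·v2 = 0, so take v_2 = [1, 2]^T.
V = [v_1 v_2] = [[0, 1], [-1, 2]] has det V = 1, so V^{-1} = adj(V)/det V = [[2, -1], [1, 0]].
Modal coordinates z(0) = V^{-1} x(0): 2·0 + (-1)·(-1) = 1; 1·0 + 0·(-1) = 0; so z(0) = [1, 0]^T.
x_2(t) = Σ_i (v_i)_2 · z_i(0) · e^{λ_i t} (row 2 of V times the modal terms).
x_2(0.5) = (-1)·1·e^{-5·0.5} + 2·0·e^{-3·0.5} = (-1)·0.082085 + 0·0.223130 = -0.0821.

-0.0821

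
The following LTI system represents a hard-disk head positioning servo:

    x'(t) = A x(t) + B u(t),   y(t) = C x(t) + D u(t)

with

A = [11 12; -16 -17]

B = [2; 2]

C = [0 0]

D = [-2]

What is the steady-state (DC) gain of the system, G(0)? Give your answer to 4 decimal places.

-2.0000

G(0) = C(-A)^{-1}B + D = -C A^{-1} B + D.
det A = 5, so A^{-1} = (1/5)·adj(A) = [[-17/5, -12/5], [16/5, 11/5]]
A^{-1} B = [-58/5, 54/5]^T
C A^{-1} B = 0
G(0) = D - C A^{-1} B = -2 - (0) = -2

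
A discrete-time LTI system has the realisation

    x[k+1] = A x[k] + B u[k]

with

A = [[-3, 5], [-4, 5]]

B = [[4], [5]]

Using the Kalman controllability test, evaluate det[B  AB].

-29

AB = [[13], [9]]
Controllability matrix C = [B  AB] = [[4, 13], [5, 9]]
det(C) = 4·9 - 13·5 = 36 - 65 = -29
Since det(C) ≠ 0, rank(C) = 2 and the system is completely controllable.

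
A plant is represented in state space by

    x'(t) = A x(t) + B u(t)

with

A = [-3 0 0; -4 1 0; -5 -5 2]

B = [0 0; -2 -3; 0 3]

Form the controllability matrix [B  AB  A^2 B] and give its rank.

AB = [[0, 0], [-2, -3], [10, 21]]
A^2B = [[0, 0], [-2, -3], [30, 57]]
Controllability matrix C = [B  AB  A^2B] = [[0, 0, 0, 0, 0, 0], [-2, -3, -2, -3, -2, -3], [0, 3, 10, 21, 30, 57]]
Row 1 of C is identically zero, so rank(C) ≤ 2.
The 2×2 minor from rows 2, 3, columns 1, 2 is (-2)·3 - (-3)·0 = -6 - 0 = -6 ≠ 0, so rank(C) = 2.
rank(C) = 2 < n = 3, so the pair (A, B) is not completely controllable.

2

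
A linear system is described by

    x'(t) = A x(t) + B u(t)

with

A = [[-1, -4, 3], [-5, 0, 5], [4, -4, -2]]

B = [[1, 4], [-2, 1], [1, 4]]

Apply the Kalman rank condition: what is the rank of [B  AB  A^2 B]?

AB = [[10, 4], [0, 0], [10, 4]]
A^2B = [[20, 8], [0, 0], [20, 8]]
Controllability matrix C = [B  AB  A^2B] = [[1, 4, 10, 4, 20, 8], [-2, 1, 0, 0, 0, 0], [1, 4, 10, 4, 20, 8]]
The rows r1, r2, r3 of C are linearly dependent: -r1 + r3 = 0 (check each entry), so rank(C) ≤ 2.
The 2×2 minor from rows 1, 2, columns 1, 2 is 1·1 - 4·(-2) = 1 - (-8) = 9 ≠ 0, so rank(C) = 2.
rank(C) = 2 < n = 3, so the pair (A, B) is not completely controllable.

2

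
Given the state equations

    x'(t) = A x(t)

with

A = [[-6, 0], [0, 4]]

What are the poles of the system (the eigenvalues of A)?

-6, 4

det(sI - A) = s^2 - (tr A)s + det A, with tr A = (-6) + 4 = -2 and det A = (-6)·4 - 0·0 = -24 - 0 = -24.
So p(s) = det(sI - A) = s^2 + 2s - 24.
Factor s^2 + 2s - 24: two numbers with sum -2 and product -24 are 4 and -6, so s^2 + 2s - 24 = (s - 4)(s + 6).
Hence p(s) = (s - 4) (s + 6), with roots -6, 4.
At least one eigenvalue has non-negative real part, so the system is not asymptotically stable.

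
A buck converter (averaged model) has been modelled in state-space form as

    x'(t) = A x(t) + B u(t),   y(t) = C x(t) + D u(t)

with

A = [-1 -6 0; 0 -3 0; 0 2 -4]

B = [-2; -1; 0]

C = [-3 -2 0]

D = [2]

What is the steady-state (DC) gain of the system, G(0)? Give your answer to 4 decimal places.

2.6667

G(0) = C(-A)^{-1}B + D = -C A^{-1} B + D.
det A = -12, so A^{-1} = (1/-12)·adj(A) = [[-1, 2, 0], [0, -1/3, 0], [0, -1/6, -1/4]]
A^{-1} B = [0, 1/3, 1/6]^T
C A^{-1} B = -2/3
G(0) = D - C A^{-1} B = 2 - (-2/3) = 8/3 ≈ 2.6667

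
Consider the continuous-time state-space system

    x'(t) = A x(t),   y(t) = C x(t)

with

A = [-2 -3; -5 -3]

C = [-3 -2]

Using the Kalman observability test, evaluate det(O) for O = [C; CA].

-13

CA = [[16, 15]]
Observability matrix O = [C; CA] = [[-3, -2], [16, 15]]
det(O) = (-3)·15 - (-2)·16 = -45 - (-32) = -13
Since det(O) ≠ 0, rank(O) = 2 and the system is completely observable.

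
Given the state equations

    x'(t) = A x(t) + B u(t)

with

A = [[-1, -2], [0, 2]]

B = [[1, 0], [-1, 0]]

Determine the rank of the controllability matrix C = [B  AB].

2

AB = [[1, 0], [-2, 0]]
Controllability matrix C = [B  AB] = [[1, 0, 1, 0], [-1, 0, -2, 0]]
Take the 2×2 submatrix of C formed by columns 1, 3: [[1, 1], [-1, -2]]. Its determinant is 1·(-2) - 1·(-1) = -2 - (-1) = -1 ≠ 0.
So rank(C) ≥ 2; since C has 2 rows, rank(C) = 2.
rank(C) = 2 = n, so the pair (A, B) is completely controllable.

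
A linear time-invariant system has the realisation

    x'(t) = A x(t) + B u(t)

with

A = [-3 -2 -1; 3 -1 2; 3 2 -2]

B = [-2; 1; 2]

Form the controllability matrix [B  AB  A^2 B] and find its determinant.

132

AB = [[2], [-3], [-8]]
A^2B = [[8], [-7], [16]]
Controllability matrix C = [B  AB  A^2B] = [[-2, 2, 8], [1, -3, -7], [2, -8, 16]]
Expanding along the first row, det(C) = (-2)·((-3)·16 - (-7)·(-8)) - 2·(1·16 - (-7)·2) + 8·(1·(-8) - (-3)·2) = (-2)·(-104) - 2·30 + 8·(-2) = 132
Since det(C) ≠ 0, rank(C) = 3 and the system is completely controllable.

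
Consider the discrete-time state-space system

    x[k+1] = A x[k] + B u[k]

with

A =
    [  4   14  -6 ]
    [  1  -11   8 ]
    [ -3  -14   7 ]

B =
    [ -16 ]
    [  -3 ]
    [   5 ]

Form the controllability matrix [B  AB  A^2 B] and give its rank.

2

AB = [[-136], [57], [125]]
A^2B = [[-496], [237], [485]]
Controllability matrix C = [B  AB  A^2B] = [[-16, -136, -496], [-3, 57, 237], [5, 125, 485]]
The rows r1, r2, r3 of C are linearly dependent: r1 - 2·r2 + 2·r3 = 0 (check each entry), so rank(C) ≤ 2.
The 2×2 minor from rows 1, 2, columns 1, 2 is (-16)·57 - (-136)·(-3) = -912 - 408 = -1320 ≠ 0, so rank(C) = 2.
rank(C) = 2 < n = 3, so the pair (A, B) is not completely controllable.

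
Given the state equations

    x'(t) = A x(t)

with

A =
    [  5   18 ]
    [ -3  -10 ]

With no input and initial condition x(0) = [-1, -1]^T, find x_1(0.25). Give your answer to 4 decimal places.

det(sI - A) = s^2 - (tr A)s + det A, with tr A = 5 + (-10) = -5 and det A = 5·(-10) - 18·(-3) = -50 - (-54) = 4.
So p(s) = det(sI - A) = s^2 + 5s + 4.
Factor s^2 + 5s + 4: two numbers with sum -5 and product 4 are -1 and -4, so s^2 + 5s + 4 = (s + 1)(s + 4).
Hence p(s) = (s + 1) (s + 4), with roots -4, -1.
The eigenvalues -4, -1 are distinct and real, so A is diagonalisable and x(t) = e^{At} x(0) = V diag(e^{λ_i t}) V^{-1} x(0), where the columns of V are the eigenvectors.
λ = -4: A - (-4)I = [[9, 18], [-3, -6]]. Row 1 gives 9·v1 + 18·v2 = 0, so take v_1 = [-2, 1]^T.
λ = -1: A - (-1)I = [[6, 18], [-3, -9]]. Row 1 gives 6·v1 + 18·v2 = 0, so take v_2 = [-3, 1]^T.
V = [v_1 v_2] = [[-2, -3], [1, 1]] has det V = 1, so V^{-1} = adj(V)/det V = [[1, 3], [-1, -2]].
Modal coordinates z(0) = V^{-1} x(0): 1·(-1) + 3·(-1) = -4; (-1)·(-1) + (-2)·(-1) = 3; so z(0) = [-4, 3]^T.
x_1(t) = Σ_i (v_i)_1 · z_i(0) · e^{λ_i t} (row 1 of V times the modal terms).
x_1(0.25) = (-2)·(-4)·e^{-4·0.25} + (-3)·3·e^{-1·0.25} = 8·0.367879 + (-9)·0.778801 = -4.0662.

-4.0662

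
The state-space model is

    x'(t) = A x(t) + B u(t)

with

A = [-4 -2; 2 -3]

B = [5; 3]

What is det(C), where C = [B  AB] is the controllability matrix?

AB = [[-26], [1]]
Controllability matrix C = [B  AB] = [[5, -26], [3, 1]]
det(C) = 5·1 - (-26)·3 = 5 - (-78) = 83
Since det(C) ≠ 0, rank(C) = 2 and the system is completely controllable.

83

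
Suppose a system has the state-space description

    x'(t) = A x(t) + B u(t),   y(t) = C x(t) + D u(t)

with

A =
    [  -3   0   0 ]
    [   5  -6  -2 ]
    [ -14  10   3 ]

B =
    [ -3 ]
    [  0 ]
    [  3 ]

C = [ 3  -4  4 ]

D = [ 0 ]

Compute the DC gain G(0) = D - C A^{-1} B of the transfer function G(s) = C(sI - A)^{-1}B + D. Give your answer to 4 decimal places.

139.0000

G(0) = C(-A)^{-1}B + D = -C A^{-1} B + D.
det A = -6, so A^{-1} = (1/-6)·adj(A) = [[-1/3, 0, 0], [-13/6, 3/2, 1], [17/3, -5, -3]]
A^{-1} B = [1, 19/2, -26]^T
C A^{-1} B = -139
G(0) = D - C A^{-1} B = 0 - (-139) = 139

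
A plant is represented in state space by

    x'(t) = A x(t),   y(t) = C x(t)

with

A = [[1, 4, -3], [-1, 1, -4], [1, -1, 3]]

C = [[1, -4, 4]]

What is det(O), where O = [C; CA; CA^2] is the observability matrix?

CA = [[9, -4, 25]]
CA^2 = [[38, 7, 64]]
Observability matrix O = [C; CA; CA^2] = [[1, -4, 4], [9, -4, 25], [38, 7, 64]]
Expanding along the first row, det(O) = 1·((-4)·64 - 25·7) - (-4)·(9·64 - 25·38) + 4·(9·7 - (-4)·38) = 1·(-431) - (-4)·(-374) + 4·215 = -1067
Since det(O) ≠ 0, rank(O) = 3 and the system is completely observable.

-1067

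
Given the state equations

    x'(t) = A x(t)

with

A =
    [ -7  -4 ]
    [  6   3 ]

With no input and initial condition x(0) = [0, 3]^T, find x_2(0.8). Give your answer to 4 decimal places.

3.4997

det(sI - A) = s^2 - (tr A)s + det A, with tr A = (-7) + 3 = -4 and det A = (-7)·3 - (-4)·6 = -21 - (-24) = 3.
So p(s) = det(sI - A) = s^2 + 4s + 3.
Factor s^2 + 4s + 3: two numbers with sum -4 and product 3 are -1 and -3, so s^2 + 4s + 3 = (s + 1)(s + 3).
Hence p(s) = (s + 1) (s + 3), with roots -3, -1.
The eigenvalues -3, -1 are distinct and real, so A is diagonalisable and x(t) = e^{At} x(0) = V diag(e^{λ_i t}) V^{-1} x(0), where the columns of V are the eigenvectors.
λ = -3: A - (-3)I = [[-4, -4], [6, 6]]. Row 1 gives (-4)·v1 + (-4)·v2 = 0, so take v_1 = [1, -1]^T.
λ = -1: A - (-1)I = [[-6, -4], [6, 4]]. Row 1 gives (-6)·v1 + (-4)·v2 = 0, so take v_2 = [-2, 3]^T.
V = [v_1 v_2] = [[1, -2], [-1, 3]] has det V = 1, so V^{-1} = adj(V)/det V = [[3, 2], [1, 1]].
Modal coordinates z(0) = V^{-1} x(0): 3·0 + 2·3 = 6; 1·0 + 1·3 = 3; so z(0) = [6, 3]^T.
x_2(t) = Σ_i (v_i)_2 · z_i(0) · e^{λ_i t} (row 2 of V times the modal terms).
x_2(0.8) = (-1)·6·e^{-3·0.8} + 3·3·e^{-1·0.8} = (-6)·0.090718 + 9·0.449329 = 3.4997.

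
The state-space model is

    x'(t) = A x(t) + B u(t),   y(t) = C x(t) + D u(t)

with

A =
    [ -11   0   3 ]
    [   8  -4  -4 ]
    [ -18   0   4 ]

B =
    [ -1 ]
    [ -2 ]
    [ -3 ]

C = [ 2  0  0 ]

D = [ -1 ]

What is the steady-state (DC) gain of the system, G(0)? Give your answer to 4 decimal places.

G(0) = C(-A)^{-1}B + D = -C A^{-1} B + D.
det A = -40, so A^{-1} = (1/-40)·adj(A) = [[2/5, 0, -3/10], [-1, -1/4, 1/2], [9/5, 0, -11/10]]
A^{-1} B = [1/2, 0, 3/2]^T
C A^{-1} B = 1
G(0) = D - C A^{-1} B = -1 - (1) = -2

-2.0000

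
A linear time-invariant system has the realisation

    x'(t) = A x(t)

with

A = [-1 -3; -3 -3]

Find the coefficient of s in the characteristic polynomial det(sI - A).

4

For a 2×2 matrix, det(sI - A) = s^2 - (tr A)s + det A.
tr A = -4, det A = -6.
So p(s) = s^2 + 4s - 6.
The coefficient of s is 4.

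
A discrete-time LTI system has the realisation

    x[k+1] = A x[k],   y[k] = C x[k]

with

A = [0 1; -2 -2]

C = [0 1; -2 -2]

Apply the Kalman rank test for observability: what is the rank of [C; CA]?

2

CA = [[-2, -2], [4, 2]]
Observability matrix O = [C; CA] = [[0, 1], [-2, -2], [-2, -2], [4, 2]]
Take the 2×2 submatrix of O formed by rows 1, 2: [[0, 1], [-2, -2]]. Its determinant is 0·(-2) - 1·(-2) = 0 - (-2) = 2 ≠ 0.
So rank(O) ≥ 2; since O has 2 columns, rank(O) = 2.
rank(O) = 2 = n, so the pair (A, C) is completely observable.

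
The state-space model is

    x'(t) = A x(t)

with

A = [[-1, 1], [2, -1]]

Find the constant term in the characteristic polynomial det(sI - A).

For a 2×2 matrix, det(sI - A) = s^2 - (tr A)s + det A.
tr A = -2, det A = -1.
So p(s) = s^2 + 2s - 1.
The constant term is -1.

-1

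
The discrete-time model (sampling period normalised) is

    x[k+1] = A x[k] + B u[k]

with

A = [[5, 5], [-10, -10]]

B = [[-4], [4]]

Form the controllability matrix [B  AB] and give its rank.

AB = [[0], [0]]
Controllability matrix C = [B  AB] = [[-4, 0], [4, 0]]
Every column of C is a scalar multiple of column 1 = [-4, 4] (multipliers 1, 0), so the columns span a one-dimensional space.
C ≠ 0, hence rank(C) = 1.
rank(C) = 1 < n = 2, so the pair (A, B) is not completely controllable.

1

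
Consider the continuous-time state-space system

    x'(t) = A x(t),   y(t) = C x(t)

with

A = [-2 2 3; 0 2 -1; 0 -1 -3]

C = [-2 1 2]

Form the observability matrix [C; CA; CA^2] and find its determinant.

CA = [[4, -4, -13]]
CA^2 = [[-8, 13, 55]]
Observability matrix O = [C; CA; CA^2] = [[-2, 1, 2], [4, -4, -13], [-8, 13, 55]]
Expanding along the first row, det(O) = (-2)·((-4)·55 - (-13)·13) - 1·(4·55 - (-13)·(-8)) + 2·(4·13 - (-4)·(-8)) = (-2)·(-51) - 1·116 + 2·20 = 26
Since det(O) ≠ 0, rank(O) = 3 and the system is completely observable.

26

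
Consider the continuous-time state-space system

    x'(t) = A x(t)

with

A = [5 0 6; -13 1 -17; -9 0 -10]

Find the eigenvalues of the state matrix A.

-4, -1, 1

det(sI - A) = s^3 - (tr A)s^2 + (M11 + M22 + M33)s - det A, where Mii is the 2×2 principal minor of A obtained by deleting row i and column i.
tr A = 5 + 1 + (-10) = -4; M11 = 1·(-10) - (-17)·0 = -10 - 0 = -10; M22 = 5·(-10) - 6·(-9) = -50 - (-54) = 4; M33 = 5·1 - 0·(-13) = 5 - 0 = 5; sum of minors = -1.
det A = 5·(1·(-10) - (-17)·0) - 0·((-13)·(-10) - (-17)·(-9)) + 6·((-13)·0 - 1·(-9)) = 5·(-10) - 0·(-23) + 6·9 = 4.
So p(s) = det(sI - A) = s^3 + 4s^2 - s - 4.
Rational-root test: any integer root divides -4. Testing small divisors, s = -1 works: p(-1) = -1 + 4 + 1 + (-4) = 0, so (s + 1) is a factor.
Dividing, p(s) = (s + 1)(s^2 + 3s - 4).
Factor s^2 + 3s - 4: two numbers with sum -3 and product -4 are 1 and -4, so s^2 + 3s - 4 = (s - 1)(s + 4).
Hence p(s) = (s - 1) (s + 1) (s + 4), with roots -4, -1, 1.
At least one eigenvalue has non-negative real part, so the system is not asymptotically stable.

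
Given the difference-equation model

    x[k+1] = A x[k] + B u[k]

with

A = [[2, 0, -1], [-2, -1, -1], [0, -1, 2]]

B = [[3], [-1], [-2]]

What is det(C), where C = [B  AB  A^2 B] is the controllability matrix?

AB = [[8], [-3], [-3]]
A^2B = [[19], [-10], [-3]]
Controllability matrix C = [B  AB  A^2B] = [[3, 8, 19], [-1, -3, -10], [-2, -3, -3]]
Expanding along the first row, det(C) = 3·((-3)·(-3) - (-10)·(-3)) - 8·((-1)·(-3) - (-10)·(-2)) + 19·((-1)·(-3) - (-3)·(-2)) = 3·(-21) - 8·(-17) + 19·(-3) = 16
Since det(C) ≠ 0, rank(C) = 3 and the system is completely controllable.

16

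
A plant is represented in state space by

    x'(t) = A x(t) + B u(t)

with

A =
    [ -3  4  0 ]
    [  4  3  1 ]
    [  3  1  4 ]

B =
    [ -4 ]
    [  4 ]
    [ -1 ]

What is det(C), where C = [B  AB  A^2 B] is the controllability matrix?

AB = [[28], [-5], [-12]]
A^2B = [[-104], [85], [31]]
Controllability matrix C = [B  AB  A^2B] = [[-4, 28, -104], [4, -5, 85], [-1, -12, 31]]
Expanding along the first row, det(C) = (-4)·((-5)·31 - 85·(-12)) - 28·(4·31 - 85·(-1)) + (-104)·(4·(-12) - (-5)·(-1)) = (-4)·865 - 28·209 + (-104)·(-53) = -3800
Since det(C) ≠ 0, rank(C) = 3 and the system is completely controllable.

-3800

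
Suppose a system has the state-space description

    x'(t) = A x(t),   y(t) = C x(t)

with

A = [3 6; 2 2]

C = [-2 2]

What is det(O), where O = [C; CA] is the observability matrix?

20

CA = [[-2, -8]]
Observability matrix O = [C; CA] = [[-2, 2], [-2, -8]]
det(O) = (-2)·(-8) - 2·(-2) = 16 - (-4) = 20
Since det(O) ≠ 0, rank(O) = 2 and the system is completely observable.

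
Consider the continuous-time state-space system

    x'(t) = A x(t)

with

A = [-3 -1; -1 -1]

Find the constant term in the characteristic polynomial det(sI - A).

2

For a 2×2 matrix, det(sI - A) = s^2 - (tr A)s + det A.
tr A = -4, det A = 2.
So p(s) = s^2 + 4s + 2.
The constant term is 2.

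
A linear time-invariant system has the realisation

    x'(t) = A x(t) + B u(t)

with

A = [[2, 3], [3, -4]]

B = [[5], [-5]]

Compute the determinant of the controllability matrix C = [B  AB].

150

AB = [[-5], [35]]
Controllability matrix C = [B  AB] = [[5, -5], [-5, 35]]
det(C) = 5·35 - (-5)·(-5) = 175 - 25 = 150
Since det(C) ≠ 0, rank(C) = 2 and the system is completely controllable.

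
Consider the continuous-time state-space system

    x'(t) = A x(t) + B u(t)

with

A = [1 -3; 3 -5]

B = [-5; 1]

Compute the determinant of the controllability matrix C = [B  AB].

108

AB = [[-8], [-20]]
Controllability matrix C = [B  AB] = [[-5, -8], [1, -20]]
det(C) = (-5)·(-20) - (-8)·1 = 100 - (-8) = 108
Since det(C) ≠ 0, rank(C) = 2 and the system is completely controllable.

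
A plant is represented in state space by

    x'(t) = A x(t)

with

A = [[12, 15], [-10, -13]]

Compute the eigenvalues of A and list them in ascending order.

det(sI - A) = s^2 - (tr A)s + det A, with tr A = 12 + (-13) = -1 and det A = 12·(-13) - 15·(-10) = -156 - (-150) = -6.
So p(s) = det(sI - A) = s^2 + s - 6.
Factor s^2 + s - 6: two numbers with sum -1 and product -6 are 2 and -3, so s^2 + s - 6 = (s - 2)(s + 3).
Hence p(s) = (s - 2) (s + 3), with roots -3, 2.
At least one eigenvalue has non-negative real part, so the system is not asymptotically stable.

-3, 2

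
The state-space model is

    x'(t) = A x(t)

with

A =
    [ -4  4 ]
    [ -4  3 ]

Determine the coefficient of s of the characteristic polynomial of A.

1

For a 2×2 matrix, det(sI - A) = s^2 - (tr A)s + det A.
tr A = -1, det A = 4.
So p(s) = s^2 + s + 4.
The coefficient of s is 1.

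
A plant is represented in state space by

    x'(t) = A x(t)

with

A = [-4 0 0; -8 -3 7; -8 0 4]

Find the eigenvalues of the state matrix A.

det(sI - A) = s^3 - (tr A)s^2 + (M11 + M22 + M33)s - det A, where Mii is the 2×2 principal minor of A obtained by deleting row i and column i.
tr A = (-4) + (-3) + 4 = -3; M11 = (-3)·4 - 7·0 = -12 - 0 = -12; M22 = (-4)·4 - 0·(-8) = -16 - 0 = -16; M33 = (-4)·(-3) - 0·(-8) = 12 - 0 = 12; sum of minors = -16.
det A = (-4)·((-3)·4 - 7·0) - 0·((-8)·4 - 7·(-8)) + 0·((-8)·0 - (-3)·(-8)) = (-4)·(-12) - 0·24 + 0·(-24) = 48.
So p(s) = det(sI - A) = s^3 + 3s^2 - 16s - 48.
Rational-root test: any integer root divides -48. Testing small divisors, s = -3 works: p(-3) = -27 + 27 + 48 + (-48) = 0, so (s + 3) is a factor.
Dividing, p(s) = (s + 3)(s^2 - 16).
Factor s^2 - 16: two numbers with sum 0 and product -16 are 4 and -4, so s^2 - 16 = (s - 4)(s + 4).
Hence p(s) = (s - 4) (s + 3) (s + 4), with roots -4, -3, 4.
At least one eigenvalue has non-negative real part, so the system is not asymptotically stable.

-4, -3, 4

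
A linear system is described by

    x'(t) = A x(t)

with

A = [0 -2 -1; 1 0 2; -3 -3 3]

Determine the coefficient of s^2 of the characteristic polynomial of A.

Expand det(sI - A) for the 3×3 matrix.
p(s) = s^3 - 3s^2 + 5s - 21.
(Check: constant term = det(-A) = (-1)^3 det A = -21; coefficient of s^2 = -tr A = -3.)
The coefficient of s^2 is -3.

-3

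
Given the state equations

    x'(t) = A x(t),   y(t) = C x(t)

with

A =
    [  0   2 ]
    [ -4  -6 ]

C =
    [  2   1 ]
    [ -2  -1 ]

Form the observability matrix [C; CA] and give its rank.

CA = [[-4, -2], [4, 2]]
Observability matrix O = [C; CA] = [[2, 1], [-2, -1], [-4, -2], [4, 2]]
Every row of O is a scalar multiple of row 1 = [2, 1] (multipliers 1, -1, -2, 2), so the rows span a one-dimensional space.
O ≠ 0, hence rank(O) = 1.
rank(O) = 1 < n = 2, so the pair (A, C) is not completely observable.

1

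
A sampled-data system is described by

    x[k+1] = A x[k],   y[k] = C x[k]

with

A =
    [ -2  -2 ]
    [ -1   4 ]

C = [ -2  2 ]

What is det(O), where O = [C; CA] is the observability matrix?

CA = [[2, 12]]
Observability matrix O = [C; CA] = [[-2, 2], [2, 12]]
det(O) = (-2)·12 - 2·2 = -24 - 4 = -28
Since det(O) ≠ 0, rank(O) = 2 and the system is completely observable.

-28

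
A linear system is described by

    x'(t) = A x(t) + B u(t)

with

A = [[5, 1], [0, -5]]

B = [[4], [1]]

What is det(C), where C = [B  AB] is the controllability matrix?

AB = [[21], [-5]]
Controllability matrix C = [B  AB] = [[4, 21], [1, -5]]
det(C) = 4·(-5) - 21·1 = -20 - 21 = -41
Since det(C) ≠ 0, rank(C) = 2 and the system is completely controllable.

-41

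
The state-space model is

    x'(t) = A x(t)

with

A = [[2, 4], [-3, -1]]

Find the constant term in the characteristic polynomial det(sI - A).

10

For a 2×2 matrix, det(sI - A) = s^2 - (tr A)s + det A.
tr A = 1, det A = 10.
So p(s) = s^2 - s + 10.
The constant term is 10.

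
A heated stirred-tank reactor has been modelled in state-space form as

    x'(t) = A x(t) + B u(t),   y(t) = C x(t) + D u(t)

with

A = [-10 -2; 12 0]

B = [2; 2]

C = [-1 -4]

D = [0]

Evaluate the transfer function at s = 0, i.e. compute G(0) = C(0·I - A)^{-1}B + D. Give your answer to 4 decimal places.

-7.1667

G(0) = C(-A)^{-1}B + D = -C A^{-1} B + D.
det A = 24, so A^{-1} = (1/24)·adj(A) = [[0, 1/12], [-1/2, -5/12]]
A^{-1} B = [1/6, -11/6]^T
C A^{-1} B = 43/6
G(0) = D - C A^{-1} B = 0 - (43/6) = -43/6 ≈ -7.1667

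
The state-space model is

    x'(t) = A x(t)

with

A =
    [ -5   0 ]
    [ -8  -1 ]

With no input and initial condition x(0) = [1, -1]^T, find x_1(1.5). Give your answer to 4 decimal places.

0.0006

det(sI - A) = s^2 - (tr A)s + det A, with tr A = (-5) + (-1) = -6 and det A = (-5)·(-1) - 0·(-8) = 5 - 0 = 5.
So p(s) = det(sI - A) = s^2 + 6s + 5.
Factor s^2 + 6s + 5: two numbers with sum -6 and product 5 are -1 and -5, so s^2 + 6s + 5 = (s + 1)(s + 5).
Hence p(s) = (s + 1) (s + 5), with roots -5, -1.
The eigenvalues -5, -1 are distinct and real, so A is diagonalisable and x(t) = e^{At} x(0) = V diag(e^{λ_i t}) V^{-1} x(0), where the columns of V are the eigenvectors.
λ = -5: A - (-5)I = [[0, 0], [-8, 4]]. Row 2 gives (-8)·v1 + 4·v2 = 0, so take v_1 = [1, 2]^T.
λ = -1: A - (-1)I = [[-4, 0], [-8, 0]]. Row 1 gives (-4)·v1 + 0·v2 = 0, so take v_2 = [0, 1]^T.
V = [v_1 v_2] = [[1, 0], [2, 1]] has det V = 1, so V^{-1} = adj(V)/det V = [[1, 0], [-2, 1]].
Modal coordinates z(0) = V^{-1} x(0): 1·1 + 0·(-1) = 1; (-2)·1 + 1·(-1) = -3; so z(0) = [1, -3]^T.
x_1(t) = Σ_i (v_i)_1 · z_i(0) · e^{λ_i t} (row 1 of V times the modal terms).
x_1(1.5) = 1·1·e^{-5·1.5} + 0·(-3)·e^{-1·1.5} = 1·0.000553 + 0·0.223130 = 0.0006.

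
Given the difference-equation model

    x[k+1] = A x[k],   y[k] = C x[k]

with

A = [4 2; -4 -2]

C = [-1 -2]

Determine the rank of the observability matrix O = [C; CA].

2

CA = [[4, 2]]
Observability matrix O = [C; CA] = [[-1, -2], [4, 2]]
det(O) = (-1)·2 - (-2)·4 = -2 - (-8) = 6 ≠ 0, so rank(O) = 2.
rank(O) = 2 = n, so the pair (A, C) is completely observable.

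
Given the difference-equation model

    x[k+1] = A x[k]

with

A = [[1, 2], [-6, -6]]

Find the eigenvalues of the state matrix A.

det(zI - A) = z^2 - (tr A)z + det A, with tr A = 1 + (-6) = -5 and det A = 1·(-6) - 2·(-6) = -6 - (-12) = 6.
So p(z) = det(zI - A) = z^2 + 5z + 6.
Factor z^2 + 5z + 6: two numbers with sum -5 and product 6 are -2 and -3, so z^2 + 5z + 6 = (z + 2)(z + 3).
Hence p(z) = (z + 2) (z + 3), with roots -3, -2.

-3, -2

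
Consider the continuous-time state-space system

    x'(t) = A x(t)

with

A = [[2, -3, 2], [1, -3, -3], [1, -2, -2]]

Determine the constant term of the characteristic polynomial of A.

-5

Expand det(sI - A) for the 3×3 matrix.
p(s) = s^3 + 3s^2 - 9s - 5.
(Check: constant term = det(-A) = (-1)^3 det A = -5; coefficient of s^2 = -tr A = 3.)
The constant term is -5.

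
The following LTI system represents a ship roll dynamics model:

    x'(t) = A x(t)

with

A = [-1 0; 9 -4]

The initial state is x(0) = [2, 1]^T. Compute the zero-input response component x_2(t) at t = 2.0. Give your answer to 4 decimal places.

0.8103

det(sI - A) = s^2 - (tr A)s + det A, with tr A = (-1) + (-4) = -5 and det A = (-1)·(-4) - 0·9 = 4 - 0 = 4.
So p(s) = det(sI - A) = s^2 + 5s + 4.
Factor s^2 + 5s + 4: two numbers with sum -5 and product 4 are -1 and -4, so s^2 + 5s + 4 = (s + 1)(s + 4).
Hence p(s) = (s + 1) (s + 4), with roots -4, -1.
The eigenvalues -4, -1 are distinct and real, so A is diagonalisable and x(t) = e^{At} x(0) = V diag(e^{λ_i t}) V^{-1} x(0), where the columns of V are the eigenvectors.
λ = -4: A - (-4)I = [[3, 0], [9, 0]]. Row 1 gives 3·v1 + 0·v2 = 0, so take v_1 = [0, 1]^T.
λ = -1: A - (-1)I = [[0, 0], [9, -3]]. Row 2 gives 9·v1 + (-3)·v2 = 0, so take v_2 = [1, 3]^T.
V = [v_1 v_2] = [[0, 1], [1, 3]] has det V = -1, so V^{-1} = adj(V)/det V = [[-3, 1], [1, 0]].
Modal coordinates z(0) = V^{-1} x(0): (-3)·2 + 1·1 = -5; 1·2 + 0·1 = 2; so z(0) = [-5, 2]^T.
x_2(t) = Σ_i (v_i)_2 · z_i(0) · e^{λ_i t} (row 2 of V times the modal terms).
x_2(2.0) = 1·(-5)·e^{-4·2.0} + 3·2·e^{-1·2.0} = (-5)·0.000335 + 6·0.135335 = 0.8103.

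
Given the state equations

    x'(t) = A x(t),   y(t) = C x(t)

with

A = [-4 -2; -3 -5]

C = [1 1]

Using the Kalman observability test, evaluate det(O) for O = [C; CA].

0

CA = [[-7, -7]]
Observability matrix O = [C; CA] = [[1, 1], [-7, -7]]
det(O) = 1·(-7) - 1·(-7) = -7 - (-7) = 0
Since det(O) = 0, rank(O) < 2 and the system is not completely observable.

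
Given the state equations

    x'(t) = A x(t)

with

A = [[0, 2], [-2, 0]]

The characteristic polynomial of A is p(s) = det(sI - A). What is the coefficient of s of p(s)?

0

For a 2×2 matrix, det(sI - A) = s^2 - (tr A)s + det A.
tr A = 0, det A = 4.
So p(s) = s^2 + 4.
The coefficient of s is 0.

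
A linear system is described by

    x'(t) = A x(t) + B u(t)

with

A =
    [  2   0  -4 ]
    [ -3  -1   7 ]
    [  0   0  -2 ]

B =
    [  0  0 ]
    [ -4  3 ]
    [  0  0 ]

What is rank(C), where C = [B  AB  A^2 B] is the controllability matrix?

AB = [[0, 0], [4, -3], [0, 0]]
A^2B = [[0, 0], [-4, 3], [0, 0]]
Controllability matrix C = [B  AB  A^2B] = [[0, 0, 0, 0, 0, 0], [-4, 3, 4, -3, -4, 3], [0, 0, 0, 0, 0, 0]]
Every column of C is a scalar multiple of column 1 = [0, -4, 0] (multipliers 1, -3/4, -1, 3/4, 1, -3/4), so the columns span a one-dimensional space.
C ≠ 0, hence rank(C) = 1.
rank(C) = 1 < n = 3, so the pair (A, B) is not completely controllable.

1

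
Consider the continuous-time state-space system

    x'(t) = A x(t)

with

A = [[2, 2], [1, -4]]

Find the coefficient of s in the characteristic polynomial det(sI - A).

For a 2×2 matrix, det(sI - A) = s^2 - (tr A)s + det A.
tr A = -2, det A = -10.
So p(s) = s^2 + 2s - 10.
The coefficient of s is 2.

2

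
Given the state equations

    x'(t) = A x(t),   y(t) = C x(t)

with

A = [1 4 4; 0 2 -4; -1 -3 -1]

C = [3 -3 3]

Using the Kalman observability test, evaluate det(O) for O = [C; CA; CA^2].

5562

CA = [[0, -3, 21]]
CA^2 = [[-21, -69, -9]]
Observability matrix O = [C; CA; CA^2] = [[3, -3, 3], [0, -3, 21], [-21, -69, -9]]
Expanding along the first row, det(O) = 3·((-3)·(-9) - 21·(-69)) - (-3)·(0·(-9) - 21·(-21)) + 3·(0·(-69) - (-3)·(-21)) = 3·1476 - (-3)·441 + 3·(-63) = 5562
Since det(O) ≠ 0, rank(O) = 3 and the system is completely observable.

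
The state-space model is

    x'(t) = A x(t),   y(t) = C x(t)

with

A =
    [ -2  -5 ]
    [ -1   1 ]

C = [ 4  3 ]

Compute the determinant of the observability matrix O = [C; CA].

CA = [[-11, -17]]
Observability matrix O = [C; CA] = [[4, 3], [-11, -17]]
det(O) = 4·(-17) - 3·(-11) = -68 - (-33) = -35
Since det(O) ≠ 0, rank(O) = 2 and the system is completely observable.

-35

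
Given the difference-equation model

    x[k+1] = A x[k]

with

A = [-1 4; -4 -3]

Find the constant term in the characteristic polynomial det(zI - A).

19

For a 2×2 matrix, det(zI - A) = z^2 - (tr A)z + det A.
tr A = -4, det A = 19.
So p(z) = z^2 + 4z + 19.
The constant term is 19.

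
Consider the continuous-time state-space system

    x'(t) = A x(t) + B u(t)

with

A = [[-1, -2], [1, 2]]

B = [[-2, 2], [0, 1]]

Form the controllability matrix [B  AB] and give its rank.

AB = [[2, -4], [-2, 4]]
Controllability matrix C = [B  AB] = [[-2, 2, 2, -4], [0, 1, -2, 4]]
Take the 2×2 submatrix of C formed by columns 1, 2: [[-2, 2], [0, 1]]. Its determinant is (-2)·1 - 2·0 = -2 - 0 = -2 ≠ 0.
So rank(C) ≥ 2; since C has 2 rows, rank(C) = 2.
rank(C) = 2 = n, so the pair (A, B) is completely controllable.

2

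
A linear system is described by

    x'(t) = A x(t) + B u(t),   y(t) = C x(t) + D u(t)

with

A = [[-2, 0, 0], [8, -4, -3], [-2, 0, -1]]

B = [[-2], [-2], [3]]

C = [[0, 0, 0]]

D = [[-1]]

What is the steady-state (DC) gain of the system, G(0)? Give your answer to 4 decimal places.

-1.0000

G(0) = C(-A)^{-1}B + D = -C A^{-1} B + D.
det A = -8, so A^{-1} = (1/-8)·adj(A) = [[-1/2, 0, 0], [-7/4, -1/4, 3/4], [1, 0, -1]]
A^{-1} B = [1, 25/4, -5]^T
C A^{-1} B = 0
G(0) = D - C A^{-1} B = -1 - (0) = -1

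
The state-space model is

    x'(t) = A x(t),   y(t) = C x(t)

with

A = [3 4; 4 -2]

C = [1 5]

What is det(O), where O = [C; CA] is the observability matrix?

CA = [[23, -6]]
Observability matrix O = [C; CA] = [[1, 5], [23, -6]]
det(O) = 1·(-6) - 5·23 = -6 - 115 = -121
Since det(O) ≠ 0, rank(O) = 2 and the system is completely observable.

-121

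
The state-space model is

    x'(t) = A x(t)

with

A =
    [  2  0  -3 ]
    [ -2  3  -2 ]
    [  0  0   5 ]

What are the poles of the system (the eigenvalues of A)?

det(sI - A) = s^3 - (tr A)s^2 + (M11 + M22 + M33)s - det A, where Mii is the 2×2 principal minor of A obtained by deleting row i and column i.
tr A = 2 + 3 + 5 = 10; M11 = 3·5 - (-2)·0 = 15 - 0 = 15; M22 = 2·5 - (-3)·0 = 10 - 0 = 10; M33 = 2·3 - 0·(-2) = 6 - 0 = 6; sum of minors = 31.
det A = 2·(3·5 - (-2)·0) - 0·((-2)·5 - (-2)·0) + (-3)·((-2)·0 - 3·0) = 2·15 - 0·(-10) + (-3)·0 = 30.
So p(s) = det(sI - A) = s^3 - 10s^2 + 31s - 30.
Rational-root test: any integer root divides -30. Testing small divisors, s = 2 works: p(2) = 8 + (-40) + 62 + (-30) = 0, so (s - 2) is a factor.
Dividing, p(s) = (s - 2)(s^2 - 8s + 15).
Factor s^2 - 8s + 15: two numbers with sum 8 and product 15 are 5 and 3, so s^2 - 8s + 15 = (s - 5)(s - 3).
Hence p(s) = (s - 5) (s - 3) (s - 2), with roots 2, 3, 5.
At least one eigenvalue has non-negative real part, so the system is not asymptotically stable.

2, 3, 5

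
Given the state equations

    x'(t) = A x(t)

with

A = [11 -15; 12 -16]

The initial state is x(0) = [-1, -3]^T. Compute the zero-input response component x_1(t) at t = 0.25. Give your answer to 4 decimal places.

3.7413

det(sI - A) = s^2 - (tr A)s + det A, with tr A = 11 + (-16) = -5 and det A = 11·(-16) - (-15)·12 = -176 - (-180) = 4.
So p(s) = det(sI - A) = s^2 + 5s + 4.
Factor s^2 + 5s + 4: two numbers with sum -5 and product 4 are -1 and -4, so s^2 + 5s + 4 = (s + 1)(s + 4).
Hence p(s) = (s + 1) (s + 4), with roots -4, -1.
The eigenvalues -4, -1 are distinct and real, so A is diagonalisable and x(t) = e^{At} x(0) = V diag(e^{λ_i t}) V^{-1} x(0), where the columns of V are the eigenvectors.
λ = -4: A - (-4)I = [[15, -15], [12, -12]]. Row 1 gives 15·v1 + (-15)·v2 = 0, so take v_1 = [1, 1]^T.
λ = -1: A - (-1)I = [[12, -15], [12, -15]]. Row 1 gives 12·v1 + (-15)·v2 = 0, so take v_2 = [5, 4]^T.
V = [v_1 v_2] = [[1, 5], [1, 4]] has det V = -1, so V^{-1} = adj(V)/det V = [[-4, 5], [1, -1]].
Modal coordinates z(0) = V^{-1} x(0): (-4)·(-1) + 5·(-3) = -11; 1·(-1) + (-1)·(-3) = 2; so z(0) = [-11, 2]^T.
x_1(t) = Σ_i (v_i)_1 · z_i(0) · e^{λ_i t} (row 1 of V times the modal terms).
x_1(0.25) = 1·(-11)·e^{-4·0.25} + 5·2·e^{-1·0.25} = (-11)·0.367879 + 10·0.778801 = 3.7413.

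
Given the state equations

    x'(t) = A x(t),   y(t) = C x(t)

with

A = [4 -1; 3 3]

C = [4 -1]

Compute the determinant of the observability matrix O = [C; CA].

CA = [[13, -7]]
Observability matrix O = [C; CA] = [[4, -1], [13, -7]]
det(O) = 4·(-7) - (-1)·13 = -28 - (-13) = -15
Since det(O) ≠ 0, rank(O) = 2 and the system is completely observable.

-15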